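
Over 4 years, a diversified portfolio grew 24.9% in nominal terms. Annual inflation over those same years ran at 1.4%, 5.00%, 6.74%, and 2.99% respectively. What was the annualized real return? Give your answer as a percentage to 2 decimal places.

1.64%

Cumulative inflation factor: 1.014 × 1.0500 × 1.0674 × 1.0299 ≈ 1.17044.
Nominal growth factor: 1.24900. Real growth factor = 1.24900 / 1.17044 ≈ 1.06712.
Annualized: 1.06712^(1/4) − 1 ≈ 0.01637.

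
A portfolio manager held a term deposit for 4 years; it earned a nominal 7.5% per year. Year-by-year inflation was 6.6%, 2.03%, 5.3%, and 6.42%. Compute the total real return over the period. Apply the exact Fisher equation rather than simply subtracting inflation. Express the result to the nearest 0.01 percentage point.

9.57%

Cumulative inflation factor: 1.066 × 1.0203 × 1.053 × 1.0642 ≈ 1.21881.
Nominal growth factor: 1.33547. Real growth factor = 1.33547 / 1.21881 ≈ 1.09571.
Total real return ≈ 9.5714%.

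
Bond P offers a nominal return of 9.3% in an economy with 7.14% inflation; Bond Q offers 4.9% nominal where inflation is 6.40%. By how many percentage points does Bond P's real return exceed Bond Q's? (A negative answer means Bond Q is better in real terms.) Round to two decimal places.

Bond P real return: 1.093/1.0714 − 1 = 2.016%.
Bond Q real return: 1.049/1.0640 − 1 = -1.410%.
Difference: 2.016 − (-1.410) = 3.426 pp.

3.43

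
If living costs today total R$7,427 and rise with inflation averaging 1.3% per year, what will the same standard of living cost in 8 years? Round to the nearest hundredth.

R$8,235.48

Cumulative price-level factor: (1+1.3%)^8 ≈ 1.1088570522.
The nominal amount required is R$7,427 scaled up by that factor.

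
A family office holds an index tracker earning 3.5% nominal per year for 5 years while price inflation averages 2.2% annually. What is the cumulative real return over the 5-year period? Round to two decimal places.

The annual real rate is (1+3.5%)/(1+2.2%) − 1 = 1.2720%.
Compounded over 5 years: (1 + 0.012720)^5 − 1 ≈ 0.06524.

6.52%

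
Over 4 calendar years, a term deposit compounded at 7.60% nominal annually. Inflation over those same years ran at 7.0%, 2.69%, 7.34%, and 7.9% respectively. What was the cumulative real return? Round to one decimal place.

5.3%

Cumulative inflation factor: 1.070 × 1.0269 × 1.0734 × 1.079 ≈ 1.27261.
Nominal growth factor: 1.34045. Real growth factor = 1.34045 / 1.27261 ≈ 1.05330.
Total real return ≈ 5.3305%.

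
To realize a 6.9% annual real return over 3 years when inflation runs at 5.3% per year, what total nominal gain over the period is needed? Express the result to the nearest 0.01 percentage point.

42.63%

Required annual nominal rate: (1+6.9%)(1+5.3%) − 1 = 12.5657%.
Cumulative over 3 years: (1 + 0.125657)^3 − 1 ≈ 0.42632.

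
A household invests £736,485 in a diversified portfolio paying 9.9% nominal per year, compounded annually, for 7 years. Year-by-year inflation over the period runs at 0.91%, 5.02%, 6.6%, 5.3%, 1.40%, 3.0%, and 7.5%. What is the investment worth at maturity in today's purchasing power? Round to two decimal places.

£1,067,756.72

Nominal value at maturity: £736,485 × (1 + 9.9%)^7 ≈ £1,426,092.69.
Price-level factor over 7 years: 1.0091 × 1.0502 × 1.066 × 1.053 × 1.0140 × 1.030 × 1.075 ≈ 1.3355970156.
Dividing the nominal maturity value by the price-level factor gives the value in today's money.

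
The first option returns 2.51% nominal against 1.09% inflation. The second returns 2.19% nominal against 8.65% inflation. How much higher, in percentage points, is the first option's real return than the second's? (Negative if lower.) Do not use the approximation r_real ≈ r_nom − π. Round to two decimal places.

7.35

The first option real return: 1.0251/1.0109 − 1 = 1.405%.
The second real return: 1.0219/1.0865 − 1 = -5.946%.
Difference: 1.405 − (-5.946) = 7.351 pp.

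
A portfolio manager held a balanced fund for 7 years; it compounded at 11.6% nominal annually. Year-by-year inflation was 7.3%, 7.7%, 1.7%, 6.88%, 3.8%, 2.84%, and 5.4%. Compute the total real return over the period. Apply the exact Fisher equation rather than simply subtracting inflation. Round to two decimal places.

Cumulative inflation factor: 1.073 × 1.077 × 1.017 × 1.0688 × 1.038 × 1.0284 × 1.054 ≈ 1.41330.
Nominal growth factor: 2.15600. Real growth factor = 2.15600 / 1.41330 ≈ 1.52552.
Total real return ≈ 52.5515%.

52.55%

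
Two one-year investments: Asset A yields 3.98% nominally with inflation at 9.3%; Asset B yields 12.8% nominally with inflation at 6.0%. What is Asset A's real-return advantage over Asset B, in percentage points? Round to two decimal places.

Asset A real return: 1.0398/1.093 − 1 = -4.867%.
Asset B real return: 1.128/1.060 − 1 = 6.415%.
Difference: -4.867 − 6.415 = -11.282 pp.

-11.28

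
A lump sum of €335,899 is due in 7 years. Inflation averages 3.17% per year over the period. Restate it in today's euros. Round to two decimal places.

Price-level factor over 7 years: (1 + 3.17%)^7 ≈ 1.2441536380.
Purchasing power today: €335,899 divided by that factor.

€269,981.93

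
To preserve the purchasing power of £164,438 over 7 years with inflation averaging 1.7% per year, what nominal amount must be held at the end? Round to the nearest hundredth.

£185,032.86

Cumulative price-level factor: (1+1.7%)^7 ≈ 1.1252439082.
Multiplying £164,438 by the price-level factor gives the future nominal sum.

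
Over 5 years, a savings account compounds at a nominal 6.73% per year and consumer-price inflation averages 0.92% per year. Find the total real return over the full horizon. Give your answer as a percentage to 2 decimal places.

32.30%

The annual real rate is (1+6.73%)/(1+0.92%) − 1 = 5.7570%.
Compounded over 5 years: (1 + 0.057570)^5 − 1 ≈ 0.32296.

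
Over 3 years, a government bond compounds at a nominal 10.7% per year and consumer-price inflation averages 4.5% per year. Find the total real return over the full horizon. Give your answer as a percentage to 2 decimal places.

The annual real rate is (1+10.7%)/(1+4.5%) − 1 = 5.9330%.
Compounded over 3 years: (1 + 0.059330)^3 − 1 ≈ 0.18876.

18.88%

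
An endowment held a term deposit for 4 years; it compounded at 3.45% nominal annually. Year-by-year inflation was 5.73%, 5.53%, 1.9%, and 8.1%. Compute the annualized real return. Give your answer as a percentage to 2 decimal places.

Cumulative inflation factor: 1.0573 × 1.0553 × 1.019 × 1.081 ≈ 1.22906.
Nominal growth factor: 1.14531. Real growth factor = 1.14531 / 1.22906 ≈ 0.93185.
Annualized: 0.93185^(1/4) − 1 ≈ -0.01749.

-1.75%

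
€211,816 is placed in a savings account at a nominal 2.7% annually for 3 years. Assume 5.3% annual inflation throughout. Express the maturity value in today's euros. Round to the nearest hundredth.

€196,510.15

Nominal value at maturity: €211,816 × (1 + 2.7%)^3 ≈ €229,440.51.
Price-level factor over 3 years: (1 + 5.3%)^3 = 1.167575877.
The maturity value deflated by that factor is the answer in today's purchasing power.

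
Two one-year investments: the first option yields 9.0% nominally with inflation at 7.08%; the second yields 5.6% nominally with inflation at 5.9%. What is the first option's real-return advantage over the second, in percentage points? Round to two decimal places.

The first option real return: 1.090/1.0708 − 1 = 1.793%.
The second real return: 1.056/1.059 − 1 = -0.283%.
Difference: 1.793 − (-0.283) = 2.076 pp.

2.08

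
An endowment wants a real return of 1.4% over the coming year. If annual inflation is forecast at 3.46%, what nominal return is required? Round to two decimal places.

By the Fisher equation, 1 + r_nom = (1 + 1.4%)(1 + 3.46%) = 1.014 × 1.0346 = 1.0490844.
So r_nom = 4.90844%.

4.91%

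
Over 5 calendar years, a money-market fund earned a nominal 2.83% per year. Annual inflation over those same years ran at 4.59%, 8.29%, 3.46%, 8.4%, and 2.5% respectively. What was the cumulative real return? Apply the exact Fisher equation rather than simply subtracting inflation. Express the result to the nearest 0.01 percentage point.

-11.69%

Cumulative inflation factor: 1.0459 × 1.0829 × 1.0346 × 1.084 × 1.025 ≈ 1.30198.
Nominal growth factor: 1.14974. Real growth factor = 1.14974 / 1.30198 ≈ 0.88307.
Total real return ≈ -11.6930%.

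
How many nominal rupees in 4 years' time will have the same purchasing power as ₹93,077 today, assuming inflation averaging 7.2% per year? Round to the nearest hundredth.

₹122,919.71

Cumulative price-level factor: (1+7.2%)^4 ≈ 1.3206238659.
Multiplying ₹93,077 by the price-level factor gives the future nominal sum.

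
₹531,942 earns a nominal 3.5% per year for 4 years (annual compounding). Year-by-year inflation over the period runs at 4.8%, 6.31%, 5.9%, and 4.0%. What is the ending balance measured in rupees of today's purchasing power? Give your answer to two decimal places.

Nominal value at maturity: ₹531,942 × (1 + 3.5%)^4 ≈ ₹610,415.68.
Price-level factor over 4 years: 1.048 × 1.0631 × 1.059 × 1.040 ≈ 1.2270568952.
Dividing the nominal maturity value by the price-level factor gives the value in today's money.

₹497,463.22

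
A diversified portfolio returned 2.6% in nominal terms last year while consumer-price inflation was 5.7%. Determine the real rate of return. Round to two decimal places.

Real return via the Fisher equation: (1 + 2.6%)/(1 + 5.7%) − 1 = 1.026/1.057 − 1 ≈ -0.02933.

-2.93%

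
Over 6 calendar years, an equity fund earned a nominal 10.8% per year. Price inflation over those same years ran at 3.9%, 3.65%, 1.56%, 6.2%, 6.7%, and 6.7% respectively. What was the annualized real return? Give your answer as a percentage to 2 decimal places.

5.76%

Cumulative inflation factor: 1.039 × 1.0365 × 1.0156 × 1.062 × 1.067 × 1.067 ≈ 1.32239.
Nominal growth factor: 1.85028. Real growth factor = 1.85028 / 1.32239 ≈ 1.39919.
Annualized: 1.39919^(1/6) − 1 ≈ 0.05758.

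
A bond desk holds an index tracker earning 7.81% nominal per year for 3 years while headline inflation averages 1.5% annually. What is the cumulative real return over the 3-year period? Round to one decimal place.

The annual real rate is (1+7.81%)/(1+1.5%) − 1 = 6.2167%.
Compounded over 3 years: (1 + 0.062167)^3 − 1 ≈ 0.19834.

19.8%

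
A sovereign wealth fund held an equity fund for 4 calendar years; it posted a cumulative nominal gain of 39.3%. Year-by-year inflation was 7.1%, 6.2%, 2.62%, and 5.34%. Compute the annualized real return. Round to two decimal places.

Cumulative inflation factor: 1.071 × 1.062 × 1.0262 × 1.0534 ≈ 1.22953.
Nominal growth factor: 1.39300. Real growth factor = 1.39300 / 1.22953 ≈ 1.13295.
Annualized: 1.13295^(1/4) − 1 ≈ 0.03170.

3.17%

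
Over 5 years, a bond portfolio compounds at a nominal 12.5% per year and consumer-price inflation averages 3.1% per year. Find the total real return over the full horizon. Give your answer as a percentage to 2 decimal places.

The annual real rate is (1+12.5%)/(1+3.1%) − 1 = 9.1174%.
Compounded over 5 years: (1 + 0.091174)^5 − 1 ≈ 0.54693.

54.69%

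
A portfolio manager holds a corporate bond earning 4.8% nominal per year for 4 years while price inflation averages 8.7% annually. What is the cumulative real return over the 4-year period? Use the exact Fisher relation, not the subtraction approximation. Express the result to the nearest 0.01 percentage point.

The annual real rate is (1+4.8%)/(1+8.7%) − 1 = -3.5879%.
Compounded over 4 years: (1 + -0.035879)^4 − 1 ≈ -0.13597.

-13.60%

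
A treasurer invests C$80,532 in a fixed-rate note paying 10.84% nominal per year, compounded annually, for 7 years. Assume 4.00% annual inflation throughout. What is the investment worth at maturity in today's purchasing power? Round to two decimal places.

C$125,779.75

Nominal value at maturity: C$80,532 × (1 + 10.84%)^7 ≈ C$165,517.57.
Price-level factor over 7 years: (1 + 4.00%)^7 ≈ 1.3159317792.
Dividing the nominal maturity value by the price-level factor gives the value in today's money.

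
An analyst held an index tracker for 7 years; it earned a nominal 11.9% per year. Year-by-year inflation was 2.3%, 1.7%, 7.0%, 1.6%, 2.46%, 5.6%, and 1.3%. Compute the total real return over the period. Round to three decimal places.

77.218%

Cumulative inflation factor: 1.023 × 1.017 × 1.070 × 1.016 × 1.0246 × 1.056 × 1.013 ≈ 1.23966.
Nominal growth factor: 2.19690. Real growth factor = 2.19690 / 1.23966 ≈ 1.77218.
Total real return ≈ 77.2184%.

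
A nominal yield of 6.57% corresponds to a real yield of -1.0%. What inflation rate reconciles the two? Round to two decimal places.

From (1+r_nom) = (1+r_real)(1+π), we get 1+π = (1 + 6.57%)/(1 − 1.0%) = 1.0657/0.990 ≈ 1.07646.
So π ≈ 7.6465%.

7.65%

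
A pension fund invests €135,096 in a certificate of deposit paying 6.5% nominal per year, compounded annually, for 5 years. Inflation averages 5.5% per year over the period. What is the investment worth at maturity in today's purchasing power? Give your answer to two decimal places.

€141,621.19

Nominal value at maturity: €135,096 × (1 + 6.5%)^5 ≈ €185,093.23.
Price-level factor over 5 years: (1 + 5.5%)^5 ≈ 1.3069600064.
Dividing the nominal maturity value by the price-level factor gives the value in today's money.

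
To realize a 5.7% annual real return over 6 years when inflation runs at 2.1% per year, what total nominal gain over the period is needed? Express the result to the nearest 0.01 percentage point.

57.98%

Required annual nominal rate: (1+5.7%)(1+2.1%) − 1 = 7.9197%.
Cumulative over 6 years: (1 + 0.079197)^6 − 1 ≈ 0.57981.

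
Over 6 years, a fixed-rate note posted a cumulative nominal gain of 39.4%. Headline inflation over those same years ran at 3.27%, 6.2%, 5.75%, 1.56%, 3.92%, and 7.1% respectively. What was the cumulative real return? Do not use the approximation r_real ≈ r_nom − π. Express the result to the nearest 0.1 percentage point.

6.3%

Cumulative inflation factor: 1.0327 × 1.062 × 1.0575 × 1.0156 × 1.0392 × 1.071 ≈ 1.31096.
Nominal growth factor: 1.39400. Real growth factor = 1.39400 / 1.31096 ≈ 1.06334.
Total real return ≈ 6.3341%.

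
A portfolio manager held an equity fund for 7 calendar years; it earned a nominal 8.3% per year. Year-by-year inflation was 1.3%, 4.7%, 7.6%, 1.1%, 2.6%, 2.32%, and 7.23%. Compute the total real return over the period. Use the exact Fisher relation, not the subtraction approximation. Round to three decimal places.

34.541%

Cumulative inflation factor: 1.013 × 1.047 × 1.076 × 1.011 × 1.026 × 1.0232 × 1.0723 ≈ 1.29880.
Nominal growth factor: 1.74743. Real growth factor = 1.74743 / 1.29880 ≈ 1.34541.
Total real return ≈ 34.5412%.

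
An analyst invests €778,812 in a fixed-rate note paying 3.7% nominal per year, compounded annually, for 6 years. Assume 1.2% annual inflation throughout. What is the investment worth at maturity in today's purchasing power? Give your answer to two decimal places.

Nominal value at maturity: €778,812 × (1 + 3.7%)^6 ≈ €968,512.37.
Price-level factor over 6 years: (1 + 1.2%)^6 ≈ 1.0741948725.
The maturity value deflated by that factor is the answer in today's purchasing power.

€901,617.01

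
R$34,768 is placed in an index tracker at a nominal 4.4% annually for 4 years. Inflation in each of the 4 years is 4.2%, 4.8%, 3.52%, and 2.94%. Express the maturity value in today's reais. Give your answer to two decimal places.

R$35,493.13

Nominal value at maturity: R$34,768 × (1 + 4.4%)^4 ≈ R$41,303.01.
Price-level factor over 4 years: 1.042 × 1.048 × 1.0352 × 1.0294 ≈ 1.1636903391.
The maturity value deflated by that factor is the answer in today's purchasing power.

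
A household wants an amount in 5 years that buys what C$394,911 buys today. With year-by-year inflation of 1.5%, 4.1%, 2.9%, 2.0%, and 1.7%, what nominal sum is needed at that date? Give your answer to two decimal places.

Cumulative price-level factor: 1.015 × 1.041 × 1.029 × 1.020 × 1.017 ≈ 1.1278550052.
The nominal amount required is C$394,911 scaled up by that factor.

C$445,402.35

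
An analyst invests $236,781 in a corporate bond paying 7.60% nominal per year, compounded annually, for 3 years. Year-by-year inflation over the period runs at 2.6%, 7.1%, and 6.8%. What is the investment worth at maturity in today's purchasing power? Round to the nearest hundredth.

$251,348.08

Nominal value at maturity: $236,781 × (1 + 7.60%)^3 ≈ $294,973.95.
Price-level factor over 3 years: 1.026 × 1.071 × 1.068 = 1.173567528.
Dividing the nominal maturity value by the price-level factor gives the value in today's money.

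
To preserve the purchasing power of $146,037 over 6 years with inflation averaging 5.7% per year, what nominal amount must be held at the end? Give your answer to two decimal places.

$203,663.32

Cumulative price-level factor: (1+5.7%)^6 ≈ 1.3946008445.
The nominal amount required is $146,037 scaled up by that factor.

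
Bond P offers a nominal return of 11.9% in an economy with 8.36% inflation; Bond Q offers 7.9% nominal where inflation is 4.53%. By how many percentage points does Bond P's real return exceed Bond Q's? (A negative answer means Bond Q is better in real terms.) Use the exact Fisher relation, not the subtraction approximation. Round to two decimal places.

Bond P real return: 1.119/1.0836 − 1 = 3.267%.
Bond Q real return: 1.079/1.0453 − 1 = 3.224%.
Difference: 3.267 − 3.224 = 0.043 pp.

0.04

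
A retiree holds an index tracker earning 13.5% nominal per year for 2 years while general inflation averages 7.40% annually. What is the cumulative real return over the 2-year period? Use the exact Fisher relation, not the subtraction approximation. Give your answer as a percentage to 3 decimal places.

The annual real rate is (1+13.5%)/(1+7.40%) − 1 = 5.6797%.
Compounded over 2 years: (1 + 0.056797)^2 − 1 ≈ 0.11682.

11.682%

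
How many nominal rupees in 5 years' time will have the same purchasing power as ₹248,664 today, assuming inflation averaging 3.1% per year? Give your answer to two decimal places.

₹289,671.82

Cumulative price-level factor: (1+3.1%)^5 ≈ 1.1649125562.
Multiplying ₹248,664 by the price-level factor gives the future nominal sum.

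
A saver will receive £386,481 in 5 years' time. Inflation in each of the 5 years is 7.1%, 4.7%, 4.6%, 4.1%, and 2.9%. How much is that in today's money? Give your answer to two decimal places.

£307,605.58

Price-level factor over 5 years: 1.071 × 1.047 × 1.046 × 1.041 × 1.029 ≈ 1.2564173972.
Purchasing power today: £386,481 divided by that factor.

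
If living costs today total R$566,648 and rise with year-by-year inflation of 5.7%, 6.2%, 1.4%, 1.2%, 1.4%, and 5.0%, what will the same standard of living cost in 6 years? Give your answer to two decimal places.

Cumulative price-level factor: 1.057 × 1.062 × 1.014 × 1.012 × 1.014 × 1.050 ≈ 1.2264369477.
The nominal amount required is R$566,648 scaled up by that factor.

R$694,958.04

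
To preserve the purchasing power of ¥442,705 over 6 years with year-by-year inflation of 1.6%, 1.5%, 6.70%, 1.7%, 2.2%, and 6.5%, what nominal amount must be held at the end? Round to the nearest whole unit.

¥539,213

Cumulative price-level factor: 1.016 × 1.015 × 1.0670 × 1.017 × 1.022 × 1.065 ≈ 1.2179953383.
The nominal amount required is ¥442,705 scaled up by that factor.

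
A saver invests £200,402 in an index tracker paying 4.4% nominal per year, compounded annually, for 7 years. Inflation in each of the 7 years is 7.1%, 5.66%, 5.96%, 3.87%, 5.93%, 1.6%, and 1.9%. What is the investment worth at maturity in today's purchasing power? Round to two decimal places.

Nominal value at maturity: £200,402 × (1 + 4.4%)^7 ≈ £270,897.84.
Price-level factor over 7 years: 1.071 × 1.0566 × 1.0596 × 1.0387 × 1.0593 × 1.016 × 1.019 ≈ 1.3659003700.
The maturity value deflated by that factor is the answer in today's purchasing power.

£198,329.14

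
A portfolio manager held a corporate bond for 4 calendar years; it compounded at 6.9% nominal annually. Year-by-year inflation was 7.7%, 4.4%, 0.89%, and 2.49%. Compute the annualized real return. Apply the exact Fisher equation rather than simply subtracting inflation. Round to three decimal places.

2.948%

Cumulative inflation factor: 1.077 × 1.044 × 1.0089 × 1.0249 ≈ 1.16264.
Nominal growth factor: 1.30590. Real growth factor = 1.30590 / 1.16264 ≈ 1.12322.
Annualized: 1.12322^(1/4) − 1 ≈ 0.02948.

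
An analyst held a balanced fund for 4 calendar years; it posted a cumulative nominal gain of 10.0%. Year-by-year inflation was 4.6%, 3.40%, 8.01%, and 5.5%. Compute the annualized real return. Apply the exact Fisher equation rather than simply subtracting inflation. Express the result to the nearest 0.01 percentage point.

-2.80%

Cumulative inflation factor: 1.046 × 1.0340 × 1.0801 × 1.055 ≈ 1.23245.
Nominal growth factor: 1.10000. Real growth factor = 1.10000 / 1.23245 ≈ 0.89253.
Annualized: 0.89253^(1/4) − 1 ≈ -0.02802.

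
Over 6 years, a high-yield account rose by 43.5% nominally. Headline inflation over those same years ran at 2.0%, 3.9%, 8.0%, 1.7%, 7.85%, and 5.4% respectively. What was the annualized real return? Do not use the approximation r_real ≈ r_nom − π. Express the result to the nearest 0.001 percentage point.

1.361%

Cumulative inflation factor: 1.020 × 1.039 × 1.080 × 1.017 × 1.0785 × 1.054 ≈ 1.32319.
Nominal growth factor: 1.43500. Real growth factor = 1.43500 / 1.32319 ≈ 1.08450.
Annualized: 1.08450^(1/6) − 1 ≈ 0.01361.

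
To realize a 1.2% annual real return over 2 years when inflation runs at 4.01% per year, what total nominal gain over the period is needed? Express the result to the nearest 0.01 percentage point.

10.79%

Required annual nominal rate: (1+1.2%)(1+4.01%) − 1 = 5.25812%.
Cumulative over 2 years: (1 + 0.0525812)^2 − 1 ≈ 0.10793.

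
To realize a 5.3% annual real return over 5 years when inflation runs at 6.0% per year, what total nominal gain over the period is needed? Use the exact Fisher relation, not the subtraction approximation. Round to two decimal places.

Required annual nominal rate: (1+5.3%)(1+6.0%) − 1 = 11.618%.
Cumulative over 5 years: (1 + 0.11618)^5 − 1 ≈ 0.73249.

73.25%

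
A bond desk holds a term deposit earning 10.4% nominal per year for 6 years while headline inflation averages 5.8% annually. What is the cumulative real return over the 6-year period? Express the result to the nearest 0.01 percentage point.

29.09%

The annual real rate is (1+10.4%)/(1+5.8%) − 1 = 4.3478%.
Compounded over 6 years: (1 + 0.043478)^6 − 1 ≈ 0.29092.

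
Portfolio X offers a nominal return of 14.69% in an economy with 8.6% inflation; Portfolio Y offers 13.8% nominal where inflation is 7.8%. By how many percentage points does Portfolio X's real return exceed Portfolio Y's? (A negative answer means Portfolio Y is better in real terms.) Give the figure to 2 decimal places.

0.04

Portfolio X real return: 1.1469/1.086 − 1 = 5.608%.
Portfolio Y real return: 1.138/1.078 − 1 = 5.566%.
Difference: 5.608 − 5.566 = 0.042 pp.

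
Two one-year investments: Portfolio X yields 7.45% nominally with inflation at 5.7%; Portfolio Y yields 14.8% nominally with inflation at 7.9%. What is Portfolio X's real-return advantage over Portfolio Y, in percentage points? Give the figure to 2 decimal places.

-4.74

Portfolio X real return: 1.0745/1.057 − 1 = 1.656%.
Portfolio Y real return: 1.148/1.079 − 1 = 6.395%.
Difference: 1.656 − 6.395 = -4.739 pp.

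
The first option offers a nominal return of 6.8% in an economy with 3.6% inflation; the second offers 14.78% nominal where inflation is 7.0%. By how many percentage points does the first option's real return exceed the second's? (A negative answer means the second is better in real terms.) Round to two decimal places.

The first option real return: 1.068/1.036 − 1 = 3.089%.
The second real return: 1.1478/1.070 − 1 = 7.271%.
Difference: 3.089 − 7.271 = -4.182 pp.

-4.18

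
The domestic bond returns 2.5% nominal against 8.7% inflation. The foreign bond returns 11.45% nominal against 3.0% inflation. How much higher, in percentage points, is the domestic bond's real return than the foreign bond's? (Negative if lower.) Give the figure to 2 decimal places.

The domestic bond real return: 1.025/1.087 − 1 = -5.704%.
The foreign bond real return: 1.1145/1.030 − 1 = 8.204%.
Difference: -5.704 − 8.204 = -13.908 pp.

-13.91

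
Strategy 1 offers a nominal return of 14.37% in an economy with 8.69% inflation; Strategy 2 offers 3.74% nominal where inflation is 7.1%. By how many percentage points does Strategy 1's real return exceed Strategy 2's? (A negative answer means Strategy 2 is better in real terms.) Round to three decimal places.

Strategy 1 real return: 1.1437/1.0869 − 1 = 5.2259%.
Strategy 2 real return: 1.0374/1.071 − 1 = -3.1373%.
Difference: 5.2259 − (-3.1373) = 8.3632 pp.

8.363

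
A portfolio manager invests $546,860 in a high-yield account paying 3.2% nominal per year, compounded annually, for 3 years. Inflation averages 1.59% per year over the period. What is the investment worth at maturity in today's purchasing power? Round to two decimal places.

Nominal value at maturity: $546,860 × (1 + 3.2%)^3 ≈ $601,056.43.
Price-level factor over 3 years: (1 + 1.59%)^3 ≈ 1.0484624497.
The maturity value deflated by that factor is the answer in today's purchasing power.

$573,274.16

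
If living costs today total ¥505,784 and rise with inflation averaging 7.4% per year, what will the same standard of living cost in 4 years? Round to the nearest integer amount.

¥672,949

Cumulative price-level factor: (1+7.4%)^4 ≈ 1.3305068826.
Multiplying ¥505,784 by the price-level factor gives the future nominal sum.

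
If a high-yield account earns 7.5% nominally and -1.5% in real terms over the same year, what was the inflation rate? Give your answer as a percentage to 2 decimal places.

From (1+r_nom) = (1+r_real)(1+π), we get 1+π = (1 + 7.5%)/(1 − 1.5%) = 1.075/0.985 ≈ 1.09137.
So π ≈ 9.1371%.

9.14%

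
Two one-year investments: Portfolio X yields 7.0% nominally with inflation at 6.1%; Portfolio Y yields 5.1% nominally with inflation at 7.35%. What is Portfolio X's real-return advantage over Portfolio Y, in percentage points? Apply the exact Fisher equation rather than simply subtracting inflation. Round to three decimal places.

2.944

Portfolio X real return: 1.070/1.061 − 1 = 0.8483%.
Portfolio Y real return: 1.051/1.0735 − 1 = -2.0959%.
Difference: 0.8483 − (-2.0959) = 2.9442 pp.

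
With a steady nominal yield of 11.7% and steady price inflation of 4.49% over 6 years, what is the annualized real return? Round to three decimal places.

6.900%

With constant rates the annual real return is the same each year: (1+11.7%)/(1+4.49%) − 1 = 0.06900.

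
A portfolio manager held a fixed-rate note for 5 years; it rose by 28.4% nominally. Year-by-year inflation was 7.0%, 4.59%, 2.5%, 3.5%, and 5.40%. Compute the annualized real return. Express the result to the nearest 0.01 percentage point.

0.52%

Cumulative inflation factor: 1.070 × 1.0459 × 1.025 × 1.035 × 1.0540 ≈ 1.25135.
Nominal growth factor: 1.28400. Real growth factor = 1.28400 / 1.25135 ≈ 1.02609.
Annualized: 1.02609^(1/5) − 1 ≈ 0.00516.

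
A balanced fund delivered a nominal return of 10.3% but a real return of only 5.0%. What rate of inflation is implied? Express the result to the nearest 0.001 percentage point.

5.048%

From (1+r_nom) = (1+r_real)(1+π), we get 1+π = (1 + 10.3%)/(1 + 5.0%) = 1.103/1.050 ≈ 1.05048.
So π ≈ 5.0476%.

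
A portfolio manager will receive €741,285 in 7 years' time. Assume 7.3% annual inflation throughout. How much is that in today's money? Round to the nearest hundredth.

€452,675.68

Price-level factor over 7 years: (1 + 7.3%)^7 ≈ 1.6375631383.
Purchasing power today: €741,285 divided by that factor.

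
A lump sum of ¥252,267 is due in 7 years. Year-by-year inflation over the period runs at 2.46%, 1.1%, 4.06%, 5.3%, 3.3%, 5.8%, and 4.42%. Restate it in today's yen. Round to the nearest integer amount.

¥194,748

Price-level factor over 7 years: 1.0246 × 1.011 × 1.0406 × 1.053 × 1.033 × 1.058 × 1.0442 ≈ 1.2953507413.
Purchasing power today: ¥252,267 divided by that factor.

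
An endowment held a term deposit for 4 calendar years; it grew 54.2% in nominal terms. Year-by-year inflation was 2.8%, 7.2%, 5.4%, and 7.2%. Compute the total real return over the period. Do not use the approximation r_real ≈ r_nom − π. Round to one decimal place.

Cumulative inflation factor: 1.028 × 1.072 × 1.054 × 1.072 ≈ 1.24515.
Nominal growth factor: 1.54200. Real growth factor = 1.54200 / 1.24515 ≈ 1.23840.
Total real return ≈ 23.8400%.

23.8%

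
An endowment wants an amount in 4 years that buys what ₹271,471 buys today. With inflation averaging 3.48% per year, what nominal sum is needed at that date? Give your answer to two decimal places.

₹311,278.50

Cumulative price-level factor: (1+3.48%)^4 ≈ 1.1466362834.
Multiplying ₹271,471 by the price-level factor gives the future nominal sum.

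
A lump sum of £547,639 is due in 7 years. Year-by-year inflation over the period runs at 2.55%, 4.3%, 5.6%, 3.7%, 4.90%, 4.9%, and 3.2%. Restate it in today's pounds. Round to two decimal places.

£411,719.13

Price-level factor over 7 years: 1.0255 × 1.043 × 1.056 × 1.037 × 1.0490 × 1.049 × 1.032 ≈ 1.3301276499.
Purchasing power today: £547,639 divided by that factor.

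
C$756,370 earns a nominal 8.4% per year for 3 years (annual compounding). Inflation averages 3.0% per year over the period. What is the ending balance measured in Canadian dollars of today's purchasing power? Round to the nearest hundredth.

C$881,678.94

Nominal value at maturity: C$756,370 × (1 + 8.4%)^3 ≈ C$963,434.38.
Price-level factor over 3 years: (1 + 3.0%)^3 = 1.092727.
Dividing the nominal maturity value by the price-level factor gives the value in today's money.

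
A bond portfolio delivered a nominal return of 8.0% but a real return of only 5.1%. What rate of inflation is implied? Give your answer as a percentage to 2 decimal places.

From (1+r_nom) = (1+r_real)(1+π), we get 1+π = (1 + 8.0%)/(1 + 5.1%) = 1.080/1.051 ≈ 1.02759.
So π ≈ 2.7593%.

2.76%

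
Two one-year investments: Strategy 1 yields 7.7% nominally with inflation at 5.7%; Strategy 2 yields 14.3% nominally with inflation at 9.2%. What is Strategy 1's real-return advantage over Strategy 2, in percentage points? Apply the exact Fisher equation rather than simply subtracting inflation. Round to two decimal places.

-2.78

Strategy 1 real return: 1.077/1.057 − 1 = 1.892%.
Strategy 2 real return: 1.143/1.092 − 1 = 4.670%.
Difference: 1.892 − 4.670 = -2.778 pp.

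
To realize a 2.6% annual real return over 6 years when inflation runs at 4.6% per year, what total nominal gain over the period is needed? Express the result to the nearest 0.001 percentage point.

Required annual nominal rate: (1+2.6%)(1+4.6%) − 1 = 7.3196%.
Cumulative over 6 years: (1 + 0.073196)^6 − 1 ≈ 0.52783.

52.783%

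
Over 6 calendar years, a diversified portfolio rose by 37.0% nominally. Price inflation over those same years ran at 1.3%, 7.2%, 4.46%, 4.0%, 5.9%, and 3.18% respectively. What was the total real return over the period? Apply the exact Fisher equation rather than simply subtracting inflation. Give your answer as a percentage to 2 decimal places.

6.28%

Cumulative inflation factor: 1.013 × 1.072 × 1.0446 × 1.040 × 1.059 × 1.0318 ≈ 1.28908.
Nominal growth factor: 1.37000. Real growth factor = 1.37000 / 1.28908 ≈ 1.06278.
Total real return ≈ 6.2775%.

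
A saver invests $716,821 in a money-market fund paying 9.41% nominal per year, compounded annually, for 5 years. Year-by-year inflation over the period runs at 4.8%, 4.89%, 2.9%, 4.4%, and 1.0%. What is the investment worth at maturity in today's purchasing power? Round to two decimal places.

Nominal value at maturity: $716,821 × (1 + 9.41%)^5 ≈ $1,123,817.55.
Price-level factor over 5 years: 1.048 × 1.0489 × 1.029 × 1.044 × 1.010 ≈ 1.1927038339.
The maturity value deflated by that factor is the answer in today's purchasing power.

$942,243.60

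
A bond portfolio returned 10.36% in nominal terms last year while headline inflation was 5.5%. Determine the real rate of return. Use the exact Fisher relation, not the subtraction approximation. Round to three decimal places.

Real return via the Fisher equation: (1 + 10.36%)/(1 + 5.5%) − 1 = 1.1036/1.055 − 1 ≈ 0.04607.

4.607%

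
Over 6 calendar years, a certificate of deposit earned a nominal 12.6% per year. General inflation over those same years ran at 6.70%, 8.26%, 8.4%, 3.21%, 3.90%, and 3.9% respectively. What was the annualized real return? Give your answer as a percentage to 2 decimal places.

6.52%

Cumulative inflation factor: 1.0670 × 1.0826 × 1.084 × 1.0321 × 1.0390 × 1.039 ≈ 1.39513.
Nominal growth factor: 2.03812. Real growth factor = 2.03812 / 1.39513 ≈ 1.46088.
Annualized: 1.46088^(1/6) − 1 ≈ 0.06521.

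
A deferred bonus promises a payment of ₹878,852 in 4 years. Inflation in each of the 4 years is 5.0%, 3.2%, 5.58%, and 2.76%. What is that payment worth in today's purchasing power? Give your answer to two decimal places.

₹747,551.29

Price-level factor over 4 years: 1.050 × 1.032 × 1.0558 × 1.0276 ≈ 1.1756410707.
Purchasing power today: ₹878,852 divided by that factor.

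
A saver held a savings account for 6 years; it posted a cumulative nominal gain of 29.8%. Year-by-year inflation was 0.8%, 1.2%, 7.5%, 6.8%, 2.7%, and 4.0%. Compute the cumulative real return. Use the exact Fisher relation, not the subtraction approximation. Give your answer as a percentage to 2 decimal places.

3.76%

Cumulative inflation factor: 1.008 × 1.012 × 1.075 × 1.068 × 1.027 × 1.040 ≈ 1.25091.
Nominal growth factor: 1.29800. Real growth factor = 1.29800 / 1.25091 ≈ 1.03765.
Total real return ≈ 3.7648%.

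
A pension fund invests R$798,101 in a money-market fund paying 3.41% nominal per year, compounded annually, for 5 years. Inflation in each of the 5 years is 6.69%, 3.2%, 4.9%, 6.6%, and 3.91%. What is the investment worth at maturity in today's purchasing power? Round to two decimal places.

R$737,695.43

Nominal value at maturity: R$798,101 × (1 + 3.41%)^5 ≈ R$943,779.51.
Price-level factor over 5 years: 1.0669 × 1.032 × 1.049 × 1.066 × 1.0391 ≈ 1.2793620091.
Dividing the nominal maturity value by the price-level factor gives the value in today's money.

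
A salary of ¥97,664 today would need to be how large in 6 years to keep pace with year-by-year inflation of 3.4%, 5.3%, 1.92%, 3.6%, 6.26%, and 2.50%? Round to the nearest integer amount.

Cumulative price-level factor: 1.034 × 1.053 × 1.0192 × 1.036 × 1.0626 × 1.0250 ≈ 1.2521655677.
The nominal amount required is ¥97,664 scaled up by that factor.

¥122,291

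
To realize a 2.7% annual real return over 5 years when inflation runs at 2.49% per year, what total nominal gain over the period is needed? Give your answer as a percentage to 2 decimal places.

Required annual nominal rate: (1+2.7%)(1+2.49%) − 1 = 5.25723%.
Cumulative over 5 years: (1 + 0.0525723)^5 − 1 ≈ 0.29199.

29.20%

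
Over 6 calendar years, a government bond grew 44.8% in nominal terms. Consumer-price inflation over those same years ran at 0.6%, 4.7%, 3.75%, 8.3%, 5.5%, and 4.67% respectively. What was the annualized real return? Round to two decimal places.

Cumulative inflation factor: 1.006 × 1.047 × 1.0375 × 1.083 × 1.055 × 1.0467 ≈ 1.30688.
Nominal growth factor: 1.44800. Real growth factor = 1.44800 / 1.30688 ≈ 1.10798.
Annualized: 1.10798^(1/6) − 1 ≈ 0.01724.

1.72%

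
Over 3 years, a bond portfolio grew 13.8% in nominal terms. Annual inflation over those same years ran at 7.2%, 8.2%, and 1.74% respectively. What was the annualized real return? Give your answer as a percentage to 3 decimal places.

Cumulative inflation factor: 1.072 × 1.082 × 1.0174 ≈ 1.18009.
Nominal growth factor: 1.13800. Real growth factor = 1.13800 / 1.18009 ≈ 0.96434.
Annualized: 0.96434^(1/3) − 1 ≈ -0.01203.

-1.203%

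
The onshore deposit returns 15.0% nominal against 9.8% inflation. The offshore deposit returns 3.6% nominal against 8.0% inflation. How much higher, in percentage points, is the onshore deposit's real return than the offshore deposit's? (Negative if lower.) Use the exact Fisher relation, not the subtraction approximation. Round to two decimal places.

The onshore deposit real return: 1.150/1.098 − 1 = 4.736%.
The offshore deposit real return: 1.036/1.080 − 1 = -4.074%.
Difference: 4.736 − (-4.074) = 8.810 pp.

8.81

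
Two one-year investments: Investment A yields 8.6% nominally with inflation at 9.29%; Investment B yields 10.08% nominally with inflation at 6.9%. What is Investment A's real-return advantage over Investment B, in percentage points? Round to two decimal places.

Investment A real return: 1.086/1.0929 − 1 = -0.631%.
Investment B real return: 1.1008/1.069 − 1 = 2.975%.
Difference: -0.631 − 2.975 = -3.606 pp.

-3.61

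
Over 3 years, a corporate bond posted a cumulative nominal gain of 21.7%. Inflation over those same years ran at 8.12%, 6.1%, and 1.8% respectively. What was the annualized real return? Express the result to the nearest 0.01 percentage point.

1.39%

Cumulative inflation factor: 1.0812 × 1.061 × 1.018 ≈ 1.16780.
Nominal growth factor: 1.21700. Real growth factor = 1.21700 / 1.16780 ≈ 1.04213.
Annualized: 1.04213^(1/3) − 1 ≈ 0.01385.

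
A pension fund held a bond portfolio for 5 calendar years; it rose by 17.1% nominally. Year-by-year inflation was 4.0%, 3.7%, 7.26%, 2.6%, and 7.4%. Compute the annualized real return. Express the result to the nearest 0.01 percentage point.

-1.68%

Cumulative inflation factor: 1.040 × 1.037 × 1.0726 × 1.026 × 1.074 ≈ 1.27468.
Nominal growth factor: 1.17100. Real growth factor = 1.17100 / 1.27468 ≈ 0.91866.
Annualized: 0.91866^(1/5) − 1 ≈ -0.01682.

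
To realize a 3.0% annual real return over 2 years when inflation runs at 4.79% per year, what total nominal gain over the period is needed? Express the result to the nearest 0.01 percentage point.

Required annual nominal rate: (1+3.0%)(1+4.79%) − 1 = 7.9337%.
Cumulative over 2 years: (1 + 0.079337)^2 − 1 ≈ 0.16497.

16.50%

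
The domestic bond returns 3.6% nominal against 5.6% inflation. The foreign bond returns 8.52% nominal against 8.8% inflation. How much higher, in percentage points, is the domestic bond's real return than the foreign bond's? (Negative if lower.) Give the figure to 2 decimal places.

-1.64

The domestic bond real return: 1.036/1.056 − 1 = -1.894%.
The foreign bond real return: 1.0852/1.088 − 1 = -0.257%.
Difference: -1.894 − (-0.257) = -1.637 pp.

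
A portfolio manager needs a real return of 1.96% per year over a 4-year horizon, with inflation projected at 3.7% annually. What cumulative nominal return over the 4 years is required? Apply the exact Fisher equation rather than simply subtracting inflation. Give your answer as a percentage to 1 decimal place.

Required annual nominal rate: (1+1.96%)(1+3.7%) − 1 = 5.73252%.
Cumulative over 4 years: (1 + 0.0573252)^4 − 1 ≈ 0.24978.

25.0%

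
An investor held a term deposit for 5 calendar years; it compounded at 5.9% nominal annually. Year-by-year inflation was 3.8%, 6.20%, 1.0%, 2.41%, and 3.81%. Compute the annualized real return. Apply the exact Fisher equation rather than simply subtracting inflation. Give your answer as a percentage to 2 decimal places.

2.39%

Cumulative inflation factor: 1.038 × 1.0620 × 1.010 × 1.0241 × 1.0381 ≈ 1.18365.
Nominal growth factor: 1.33193. Real growth factor = 1.33193 / 1.18365 ≈ 1.12527.
Annualized: 1.12527^(1/5) − 1 ≈ 0.02388.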